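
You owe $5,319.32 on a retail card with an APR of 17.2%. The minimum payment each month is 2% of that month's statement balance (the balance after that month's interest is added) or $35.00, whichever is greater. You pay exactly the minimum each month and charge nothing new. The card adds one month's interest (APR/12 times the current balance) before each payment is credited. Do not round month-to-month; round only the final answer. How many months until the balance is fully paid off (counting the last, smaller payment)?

Monthly rate r = 17.2%/12 = 1.43333% = 0.0143333.
While 2% of the post-interest balance exceeds $35.00, each month B ← (B·(1+r))·(1 − 0.02), i.e. B shrinks by the factor (1+r)·0.98 = 0.99405.
This holds for months 1–189. Entering month 190 the balance is $1,720.82; 2% of the post-interest balance is now below $35.00, so the flat $35.00 minimum applies from here.
From month 190 a fixed $35.00 at rate r clears $1,720.82 in 86 more payments. Total: 189 + 86 = 275 months.

275 months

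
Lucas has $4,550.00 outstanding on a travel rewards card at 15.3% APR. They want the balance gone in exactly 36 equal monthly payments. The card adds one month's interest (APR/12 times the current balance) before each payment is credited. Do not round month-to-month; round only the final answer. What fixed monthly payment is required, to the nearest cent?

$158.40

Monthly rate r = 15.3%/12 = 1.275% = 0.01275.
Level-payment amortization: P = B₀·r / (1 − (1+r)^(−n)) = 4550.00·0.01275 / (1 − 1.01275^(−36)).
Denominator 1 − (1+r)^(−36) = 0.366248598.
P = 58.0125 / 0.366248598 ≈ 158.40.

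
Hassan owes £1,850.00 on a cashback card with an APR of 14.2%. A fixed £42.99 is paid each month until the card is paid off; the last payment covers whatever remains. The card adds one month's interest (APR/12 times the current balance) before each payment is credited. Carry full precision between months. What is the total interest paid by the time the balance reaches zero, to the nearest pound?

Monthly rate r = 14.2%/12 = 1.18333% = 0.0118333.
Payoff takes n = ⌈−ln(1 − rB₀/P)/ln(1+r)⌉ = ⌈60.505⌉ = 61 payments; the last is £21.78.
Total paid = 60·£42.99 + £21.78 = £2,601.18.
Total interest = total paid − principal = £2,601.18 − £1,850.00 = £751.18.

£751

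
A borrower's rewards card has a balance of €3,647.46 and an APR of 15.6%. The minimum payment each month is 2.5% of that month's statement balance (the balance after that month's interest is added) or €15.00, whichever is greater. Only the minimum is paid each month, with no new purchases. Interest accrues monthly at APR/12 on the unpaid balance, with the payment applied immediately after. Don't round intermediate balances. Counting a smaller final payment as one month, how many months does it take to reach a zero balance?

203 months

Monthly rate r = 15.6%/12 = 1.3% = 0.013.
While 2.5% of the post-interest balance exceeds €15.00, each month B ← (B·(1+r))·(1 − 0.025), i.e. B shrinks by the factor (1+r)·0.975 = 0.98767.
This holds for months 1–147. Entering month 148 the balance is €589.19; 2.5% of the post-interest balance is now below €15.00, so the flat €15.00 minimum applies from here.
From month 148 a fixed €15.00 at rate r clears €589.19 in 56 more payments. Total: 147 + 56 = 203 months.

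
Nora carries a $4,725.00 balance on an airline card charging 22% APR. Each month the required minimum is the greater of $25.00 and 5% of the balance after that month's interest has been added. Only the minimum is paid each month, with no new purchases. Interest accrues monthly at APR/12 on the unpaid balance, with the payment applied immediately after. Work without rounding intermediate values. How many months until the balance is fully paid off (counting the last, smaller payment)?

93 months

Monthly rate r = 22%/12 = 1.83333% = 0.0183333.
While 5% of the post-interest balance exceeds $25.00, each month B ← (B·(1+r))·(1 − 0.05), i.e. B shrinks by the factor (1+r)·0.95 = 0.96742.
This holds for months 1–69. Entering month 70 the balance is $480.55; 5% of the post-interest balance is now below $25.00, so the flat $25.00 minimum applies from here.
From month 70 a fixed $25.00 at rate r clears $480.55 in 24 more payments. Total: 69 + 24 = 93 months.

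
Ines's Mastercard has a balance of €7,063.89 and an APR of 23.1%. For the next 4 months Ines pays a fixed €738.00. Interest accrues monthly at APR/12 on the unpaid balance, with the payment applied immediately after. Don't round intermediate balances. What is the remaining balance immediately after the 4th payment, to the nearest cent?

€4,585.38

Monthly rate r = 23.1%/12 = 1.925% = 0.01925.
Each month: B ← B·(1+r) − €738.00.
Month 1: interest €135.98; balance after payment €6,461.87.
Month 2: interest €124.39; balance after payment €5,848.26.
Month 3: interest €112.58; balance after payment €5,222.84.
Month 4: interest €100.54; balance after payment €4,585.38.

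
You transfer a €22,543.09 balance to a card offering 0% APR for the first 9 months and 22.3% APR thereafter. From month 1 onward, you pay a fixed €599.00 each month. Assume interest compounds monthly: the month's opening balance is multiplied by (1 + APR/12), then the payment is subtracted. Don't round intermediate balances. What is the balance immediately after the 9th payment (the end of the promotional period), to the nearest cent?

€17,152.09

Promo months 1–9 at r₀ = 0%/12 = 0; months 10+ at r₁ = 22.3%/12 = 0.0185833.
After month 9 (no interest yet): B = €22,543.09 − 9·€599.00 = €17,152.09.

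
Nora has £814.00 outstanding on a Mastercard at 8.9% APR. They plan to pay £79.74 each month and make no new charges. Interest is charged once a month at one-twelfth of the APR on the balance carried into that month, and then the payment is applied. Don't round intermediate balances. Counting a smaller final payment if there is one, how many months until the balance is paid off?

11 payments

Monthly rate r = 8.9%/12 = 0.741667% = 0.00741667.
Recurrence: B ← B·(1+r) − £79.74.
Month 1: interest £6.04; balance after payment £740.30.
Month 2: interest £5.49; balance after payment £666.05.
Closed form: n = −ln(1 − rB₀/P)/ln(1+r) = −ln(0.92429)/ln(1.00742) ≈ 10.655, so the balance reaches zero during payment 11.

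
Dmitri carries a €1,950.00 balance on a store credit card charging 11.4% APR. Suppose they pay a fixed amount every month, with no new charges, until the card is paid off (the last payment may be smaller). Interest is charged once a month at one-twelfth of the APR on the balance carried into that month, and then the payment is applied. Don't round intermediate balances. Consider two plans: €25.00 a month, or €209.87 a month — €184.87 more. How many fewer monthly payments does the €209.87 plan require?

Monthly rate r = 11.4%/12 = 0.95% = 0.0095.
At €25.00/mo: n = ⌈−ln(1 − rB₀/P)/ln(1+r)⌉ = 143 payments (last €21.94); total interest = total paid − €1,950.00 = €1,621.94.
At €209.87/mo: 10 payments (last €162.51); total interest €101.34.
Payments saved = 143 − 10 = 133.

133 fewer payments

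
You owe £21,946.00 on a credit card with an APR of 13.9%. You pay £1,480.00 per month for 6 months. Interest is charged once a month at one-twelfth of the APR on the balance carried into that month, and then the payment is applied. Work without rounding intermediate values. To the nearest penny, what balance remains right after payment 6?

£14,374.95

Monthly rate r = 13.9%/12 = 1.15833% = 0.0115833.
Each month: B ← B·(1+r) − £1,480.00.
Month 1: interest £254.21; balance after payment £20,720.21.
Month 2: interest £240.01; balance after payment £19,480.22.
Month 3: interest £225.65; balance after payment £18,225.86.
Month 4: interest £211.12; balance after payment £16,956.98.
Month 5: interest £196.42; balance after payment £15,673.40.
Month 6: interest £181.55; balance after payment £14,374.95.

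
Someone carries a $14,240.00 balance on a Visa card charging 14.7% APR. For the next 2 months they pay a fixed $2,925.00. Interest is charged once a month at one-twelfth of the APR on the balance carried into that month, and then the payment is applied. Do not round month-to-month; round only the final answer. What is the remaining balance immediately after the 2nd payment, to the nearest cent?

$8,705.19

Monthly rate r = 14.7%/12 = 1.225% = 0.01225.
Each month: B ← B·(1+r) − $2,925.00.
Month 1: interest $174.44; balance after payment $11,489.44.
Month 2: interest $140.75; balance after payment $8,705.19.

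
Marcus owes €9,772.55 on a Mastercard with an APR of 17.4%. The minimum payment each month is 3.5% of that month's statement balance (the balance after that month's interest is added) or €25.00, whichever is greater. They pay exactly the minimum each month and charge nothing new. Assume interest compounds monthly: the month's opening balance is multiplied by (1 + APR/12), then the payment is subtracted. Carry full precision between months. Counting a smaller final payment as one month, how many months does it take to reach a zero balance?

Monthly rate r = 17.4%/12 = 1.45% = 0.0145.
While 3.5% of the post-interest balance exceeds €25.00, each month B ← (B·(1+r))·(1 − 0.035), i.e. B shrinks by the factor (1+r)·0.965 = 0.97899.
This holds for months 1–124. Entering month 125 the balance is €702.50; 3.5% of the post-interest balance is now below €25.00, so the flat €25.00 minimum applies from here.
From month 125 a fixed €25.00 at rate r clears €702.50 in 37 more payments. Total: 124 + 37 = 161 months.

161 months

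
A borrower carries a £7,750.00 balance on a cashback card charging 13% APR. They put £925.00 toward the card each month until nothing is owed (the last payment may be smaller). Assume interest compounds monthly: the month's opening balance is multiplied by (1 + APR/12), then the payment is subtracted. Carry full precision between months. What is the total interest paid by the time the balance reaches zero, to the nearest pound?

£419

Monthly rate r = 13%/12 = 1.08333% = 0.0108333.
Payoff takes n = ⌈−ln(1 − rB₀/P)/ln(1+r)⌉ = ⌈8.831⌉ = 9 payments; the last is £769.19.
Total paid = 8·£925.00 + £769.19 = £8,169.19.
Total interest = total paid − principal = £8,169.19 − £7,750.00 = £419.19.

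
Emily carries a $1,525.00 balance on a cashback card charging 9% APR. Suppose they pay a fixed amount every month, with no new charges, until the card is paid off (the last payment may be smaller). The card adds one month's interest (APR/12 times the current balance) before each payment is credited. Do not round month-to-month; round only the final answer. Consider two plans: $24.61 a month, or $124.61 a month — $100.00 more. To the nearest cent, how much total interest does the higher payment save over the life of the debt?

$452.98

Monthly rate r = 9%/12 = 0.75% = 0.0075.
At $24.61/mo: n = ⌈−ln(1 − rB₀/P)/ln(1+r)⌉ = 84 payments (last $15.98); total interest = total paid − $1,525.00 = $533.61.
At $124.61/mo: 13 payments (last $110.31); total interest $80.63.
Interest saved = $533.61 − $80.63 = $452.98.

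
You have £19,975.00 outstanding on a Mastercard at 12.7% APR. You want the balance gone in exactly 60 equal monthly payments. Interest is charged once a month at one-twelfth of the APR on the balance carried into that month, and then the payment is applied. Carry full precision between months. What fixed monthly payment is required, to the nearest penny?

£451.43

Monthly rate r = 12.7%/12 = 1.05833% = 0.0105833.
Level-payment amortization: P = B₀·r / (1 − (1+r)^(−n)) = 19975.00·0.0105833 / (1 − 1.01058^(−60)).
Denominator 1 − (1+r)^(−60) = 0.46829333.
P = 211.402 / 0.46829333 ≈ 451.43.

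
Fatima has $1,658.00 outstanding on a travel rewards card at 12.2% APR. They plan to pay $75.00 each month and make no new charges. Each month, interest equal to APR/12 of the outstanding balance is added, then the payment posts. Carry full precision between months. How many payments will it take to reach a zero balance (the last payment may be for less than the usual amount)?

26 months

Monthly rate r = 12.2%/12 = 1.01667% = 0.0101667.
Recurrence: B ← B·(1+r) − $75.00.
Month 1: interest $16.86; balance after payment $1,599.86.
Month 2: interest $16.27; balance after payment $1,541.12.
Closed form: n = −ln(1 − rB₀/P)/ln(1+r) = −ln(0.77525)/ln(1.01017) ≈ 25.167, so the balance reaches zero during payment 26.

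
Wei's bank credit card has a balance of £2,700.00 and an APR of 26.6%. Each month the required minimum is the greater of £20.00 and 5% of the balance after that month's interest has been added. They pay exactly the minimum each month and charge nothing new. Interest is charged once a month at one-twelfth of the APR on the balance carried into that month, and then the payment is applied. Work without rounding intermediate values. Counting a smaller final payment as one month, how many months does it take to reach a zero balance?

Monthly rate r = 26.6%/12 = 2.21667% = 0.0221667.
While 5% of the post-interest balance exceeds £20.00, each month B ← (B·(1+r))·(1 − 0.05), i.e. B shrinks by the factor (1+r)·0.95 = 0.97106.
This holds for months 1–66. Entering month 67 the balance is £388.65; 5% of the post-interest balance is now below £20.00, so the flat £20.00 minimum applies from here.
From month 67 a fixed £20.00 at rate r clears £388.65 in 26 more payments. Total: 66 + 26 = 92 months.

92 months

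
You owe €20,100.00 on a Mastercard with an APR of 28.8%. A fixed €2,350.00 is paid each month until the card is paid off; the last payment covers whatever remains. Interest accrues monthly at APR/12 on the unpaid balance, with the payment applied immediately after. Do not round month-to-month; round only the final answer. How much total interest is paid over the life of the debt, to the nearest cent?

Monthly rate r = 28.8%/12 = 2.4% = 0.024.
Payoff takes n = ⌈−ln(1 − rB₀/P)/ln(1+r)⌉ = ⌈9.688⌉ = 10 payments; the last is €1,622.32.
Total paid = 9·€2,350.00 + €1,622.32 = €22,772.32.
Total interest = total paid − principal = €22,772.32 − €20,100.00 = €2,672.32.

€2,672.32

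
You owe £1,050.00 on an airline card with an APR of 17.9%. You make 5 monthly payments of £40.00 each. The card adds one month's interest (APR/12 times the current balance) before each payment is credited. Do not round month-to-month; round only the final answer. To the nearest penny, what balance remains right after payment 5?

Monthly rate r = 17.9%/12 = 1.49167% = 0.0149167.
Each month: B ← B·(1+r) − £40.00.
Month 1: interest £15.66; balance after payment £1,025.66.
Month 2: interest £15.30; balance after payment £1,000.96.
Month 3: interest £14.93; balance after payment £975.89.
Month 4: interest £14.56; balance after payment £950.45.
Month 5: interest £14.18; balance after payment £924.63.

£924.63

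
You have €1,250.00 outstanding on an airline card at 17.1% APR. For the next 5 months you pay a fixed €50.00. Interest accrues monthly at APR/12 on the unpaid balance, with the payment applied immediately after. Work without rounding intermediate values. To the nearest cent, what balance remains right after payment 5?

€1,084.41

Monthly rate r = 17.1%/12 = 1.425% = 0.01425.
Each month: B ← B·(1+r) − €50.00.
Month 1: interest €17.81; balance after payment €1,217.81.
Month 2: interest €17.35; balance after payment €1,185.17.
Month 3: interest €16.89; balance after payment €1,152.05.
Month 4: interest €16.42; balance after payment €1,118.47.
Month 5: interest €15.94; balance after payment €1,084.41.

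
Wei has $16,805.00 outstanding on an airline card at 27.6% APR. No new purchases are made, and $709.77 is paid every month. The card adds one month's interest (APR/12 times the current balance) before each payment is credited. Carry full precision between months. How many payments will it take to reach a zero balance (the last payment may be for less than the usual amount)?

35 payments

Monthly rate r = 27.6%/12 = 2.3% = 0.023.
Recurrence: B ← B·(1+r) − $709.77.
Month 1: interest $386.51; balance after payment $16,481.74.
Month 2: interest $379.08; balance after payment $16,151.06.
Closed form: n = −ln(1 − rB₀/P)/ln(1+r) = −ln(0.45544)/ln(1.023) ≈ 34.587, so the balance reaches zero during payment 35.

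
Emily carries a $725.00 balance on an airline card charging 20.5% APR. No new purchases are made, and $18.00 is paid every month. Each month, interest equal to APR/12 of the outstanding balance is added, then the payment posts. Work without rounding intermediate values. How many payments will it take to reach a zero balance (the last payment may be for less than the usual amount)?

69 payments

Monthly rate r = 20.5%/12 = 1.70833% = 0.0170833.
Recurrence: B ← B·(1+r) − $18.00.
Month 1: interest $12.39; balance after payment $719.39.
Month 2: interest $12.29; balance after payment $713.67.
Closed form: n = −ln(1 − rB₀/P)/ln(1+r) = −ln(0.31192)/ln(1.01708) ≈ 68.776, so the balance reaches zero during payment 69.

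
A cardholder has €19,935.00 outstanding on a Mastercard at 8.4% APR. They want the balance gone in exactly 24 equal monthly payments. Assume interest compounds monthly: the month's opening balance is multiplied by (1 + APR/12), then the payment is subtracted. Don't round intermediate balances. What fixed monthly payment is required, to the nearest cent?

€905.25

Monthly rate r = 8.4%/12 = 0.7% = 0.007.
Level-payment amortization: P = B₀·r / (1 − (1+r)^(−n)) = 19935.00·0.007 / (1 − 1.007^(−24)).
Denominator 1 − (1+r)^(−24) = 0.15415126.
P = 139.545 / 0.15415126 ≈ 905.25.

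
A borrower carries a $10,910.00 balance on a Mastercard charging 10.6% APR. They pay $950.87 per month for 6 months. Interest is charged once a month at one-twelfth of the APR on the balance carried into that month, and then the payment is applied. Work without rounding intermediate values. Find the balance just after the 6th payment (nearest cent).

$5,668.45

Monthly rate r = 10.6%/12 = 0.883333% = 0.00883333.
Each month: B ← B·(1+r) − $950.87.
Month 1: interest $96.37; balance after payment $10,055.50.
Month 2: interest $88.82; balance after payment $9,193.46.
Month 3: interest $81.21; balance after payment $8,323.79.
Month 4: interest $73.53; balance after payment $7,446.45.
Month 5: interest $65.78; balance after payment $6,561.36.
Month 6: interest $57.96; balance after payment $5,668.45.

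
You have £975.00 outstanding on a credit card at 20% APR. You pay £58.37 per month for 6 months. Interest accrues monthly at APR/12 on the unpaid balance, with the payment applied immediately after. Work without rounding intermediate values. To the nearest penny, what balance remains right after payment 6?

Monthly rate r = 20%/12 = 1.66667% = 0.0166667.
Each month: B ← B·(1+r) − £58.37.
Month 1: interest £16.25; balance after payment £932.88.
Month 2: interest £15.55; balance after payment £890.06.
Month 3: interest £14.83; balance after payment £846.52.
Month 4: interest £14.11; balance after payment £802.26.
Month 5: interest £13.37; balance after payment £757.26.
Month 6: interest £12.62; balance after payment £711.51.

£711.51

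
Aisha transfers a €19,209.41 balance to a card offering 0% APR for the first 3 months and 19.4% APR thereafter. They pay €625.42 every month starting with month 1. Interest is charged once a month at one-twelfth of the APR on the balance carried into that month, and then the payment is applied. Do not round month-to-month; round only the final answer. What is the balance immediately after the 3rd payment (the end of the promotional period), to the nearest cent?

€17,333.15

Promo months 1–3 at r₀ = 0%/12 = 0; months 4+ at r₁ = 19.4%/12 = 0.0161667.
After month 3 (no interest yet): B = €19,209.41 − 3·€625.42 = €17,333.15.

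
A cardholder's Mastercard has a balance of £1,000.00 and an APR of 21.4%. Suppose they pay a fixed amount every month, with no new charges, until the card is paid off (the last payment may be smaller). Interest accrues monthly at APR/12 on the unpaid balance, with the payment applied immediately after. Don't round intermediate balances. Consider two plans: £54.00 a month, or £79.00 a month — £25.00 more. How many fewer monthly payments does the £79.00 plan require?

8 fewer payments

Monthly rate r = 21.4%/12 = 1.78333% = 0.0178333.
At £54.00/mo: n = ⌈−ln(1 − rB₀/P)/ln(1+r)⌉ = 23 payments (last £36.67); total interest = total paid − £1,000.00 = £224.67.
At £79.00/mo: 15 payments (last £37.62); total interest £143.62.
Payments saved = 23 − 15 = 8.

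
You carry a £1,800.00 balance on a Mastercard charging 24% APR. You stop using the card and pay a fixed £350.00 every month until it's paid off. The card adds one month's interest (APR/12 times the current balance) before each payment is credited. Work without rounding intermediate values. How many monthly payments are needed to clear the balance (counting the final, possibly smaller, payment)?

Monthly rate r = 24%/12 = 2% = 0.02.
Recurrence: B ← B·(1+r) − £350.00.
Month 1: interest £36.00; balance after payment £1,486.00.
Month 2: interest £29.72; balance after payment £1,165.72.
Month 3: interest £23.31; balance after payment £839.03.
Month 4: interest £16.78; balance after payment £505.82.
Month 5: interest £10.12; balance after payment £165.93.
Month 6: interest £3.32; balance after payment £0.00.

6 payments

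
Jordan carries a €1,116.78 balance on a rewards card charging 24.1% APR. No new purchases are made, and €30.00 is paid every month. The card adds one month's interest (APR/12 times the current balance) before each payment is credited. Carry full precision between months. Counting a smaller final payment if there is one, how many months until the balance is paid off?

70 months

Monthly rate r = 24.1%/12 = 2.00833% = 0.0200833.
Recurrence: B ← B·(1+r) − €30.00.
Month 1: interest €22.43; balance after payment €1,109.21.
Month 2: interest €22.28; balance after payment €1,101.49.
Closed form: n = −ln(1 − rB₀/P)/ln(1+r) = −ln(0.25238)/ln(1.02008) ≈ 69.242, so the balance reaches zero during payment 70.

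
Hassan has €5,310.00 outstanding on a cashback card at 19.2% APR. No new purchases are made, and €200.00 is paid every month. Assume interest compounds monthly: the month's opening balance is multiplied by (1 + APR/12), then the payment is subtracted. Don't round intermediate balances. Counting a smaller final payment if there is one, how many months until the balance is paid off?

35 payments

Monthly rate r = 19.2%/12 = 1.6% = 0.016.
Recurrence: B ← B·(1+r) − €200.00.
Month 1: interest €84.96; balance after payment €5,194.96.
Month 2: interest €83.12; balance after payment €5,078.08.
Closed form: n = −ln(1 − rB₀/P)/ln(1+r) = −ln(0.5752)/ln(1.016) ≈ 34.841, so the balance reaches zero during payment 35.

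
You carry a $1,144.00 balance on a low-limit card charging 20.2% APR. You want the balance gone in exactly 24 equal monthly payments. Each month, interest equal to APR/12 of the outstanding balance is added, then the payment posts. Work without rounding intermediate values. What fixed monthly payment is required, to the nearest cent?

$58.34

Monthly rate r = 20.2%/12 = 1.68333% = 0.0168333.
Level-payment amortization: P = B₀·r / (1 − (1+r)^(−n)) = 1144.00·0.0168333 / (1 − 1.01683^(−24)).
Denominator 1 − (1+r)^(−24) = 0.330107047.
P = 19.2573 / 0.330107047 ≈ 58.34.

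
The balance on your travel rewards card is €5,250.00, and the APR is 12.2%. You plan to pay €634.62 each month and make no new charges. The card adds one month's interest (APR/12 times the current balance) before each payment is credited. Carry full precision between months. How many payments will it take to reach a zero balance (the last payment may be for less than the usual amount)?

9 payments

Monthly rate r = 12.2%/12 = 1.01667% = 0.0101667.
Recurrence: B ← B·(1+r) − €634.62.
Month 1: interest €53.37; balance after payment €4,668.76.
Month 2: interest €47.47; balance after payment €4,081.60.
Closed form: n = −ln(1 − rB₀/P)/ln(1+r) = −ln(0.91589)/ln(1.01017) ≈ 8.685, so the balance reaches zero during payment 9.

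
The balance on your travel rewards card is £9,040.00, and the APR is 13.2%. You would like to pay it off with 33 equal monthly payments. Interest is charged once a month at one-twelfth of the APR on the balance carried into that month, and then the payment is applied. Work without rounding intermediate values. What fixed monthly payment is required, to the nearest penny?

Monthly rate r = 13.2%/12 = 1.1% = 0.011.
Level-payment amortization: P = B₀·r / (1 − (1+r)^(−n)) = 9040.00·0.011 / (1 − 1.011^(−33)).
Denominator 1 − (1+r)^(−33) = 0.303033562.
P = 99.44 / 0.303033562 ≈ 328.15.

£328.15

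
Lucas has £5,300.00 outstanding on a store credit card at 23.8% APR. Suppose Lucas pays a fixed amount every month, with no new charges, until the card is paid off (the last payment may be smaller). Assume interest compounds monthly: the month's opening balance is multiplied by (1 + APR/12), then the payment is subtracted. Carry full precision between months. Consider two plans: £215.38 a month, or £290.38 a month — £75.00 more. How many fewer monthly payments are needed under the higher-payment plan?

12 fewer payments

Monthly rate r = 23.8%/12 = 1.98333% = 0.0198333.
At £215.38/mo: n = ⌈−ln(1 − rB₀/P)/ln(1+r)⌉ = 35 payments (last £19.91); total interest = total paid − £5,300.00 = £2,042.83.
At £290.38/mo: 23 payments (last £256.82); total interest £1,345.18.
Payments saved = 35 − 23 = 12.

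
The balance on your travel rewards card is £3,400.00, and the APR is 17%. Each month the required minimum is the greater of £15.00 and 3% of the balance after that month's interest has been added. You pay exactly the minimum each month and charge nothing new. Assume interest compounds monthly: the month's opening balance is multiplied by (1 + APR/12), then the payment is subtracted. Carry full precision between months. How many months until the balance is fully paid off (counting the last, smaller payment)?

Monthly rate r = 17%/12 = 1.41667% = 0.0141667.
While 3% of the post-interest balance exceeds £15.00, each month B ← (B·(1+r))·(1 − 0.03), i.e. B shrinks by the factor (1+r)·0.97 = 0.98374.
This holds for months 1–118. Entering month 119 the balance is £491.41; 3% of the post-interest balance is now below £15.00, so the flat £15.00 minimum applies from here.
From month 119 a fixed £15.00 at rate r clears £491.41 in 45 more payments. Total: 118 + 45 = 163 months.

163 months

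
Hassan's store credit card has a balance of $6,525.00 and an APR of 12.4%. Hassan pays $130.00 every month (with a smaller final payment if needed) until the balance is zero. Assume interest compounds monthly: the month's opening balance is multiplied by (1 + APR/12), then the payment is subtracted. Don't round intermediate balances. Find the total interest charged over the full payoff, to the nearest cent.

$2,721.09

Monthly rate r = 12.4%/12 = 1.03333% = 0.0103333.
Payoff takes n = ⌈−ln(1 − rB₀/P)/ln(1+r)⌉ = ⌈71.123⌉ = 72 payments; the last is $16.09.
Total paid = 71·$130.00 + $16.09 = $9,246.09.
Total interest = total paid − principal = $9,246.09 − $6,525.00 = $2,721.09.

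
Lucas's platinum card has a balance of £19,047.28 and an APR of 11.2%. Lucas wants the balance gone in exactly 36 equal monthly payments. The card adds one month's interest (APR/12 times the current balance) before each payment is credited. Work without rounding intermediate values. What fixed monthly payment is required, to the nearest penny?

Monthly rate r = 11.2%/12 = 0.933333% = 0.00933333.
Level-payment amortization: P = B₀·r / (1 − (1+r)^(−n)) = 19047.28·0.00933333 / (1 − 1.00933^(−36)).
Denominator 1 − (1+r)^(−36) = 0.284262421.
P = 177.775 / 0.284262421 ≈ 625.39.

£625.39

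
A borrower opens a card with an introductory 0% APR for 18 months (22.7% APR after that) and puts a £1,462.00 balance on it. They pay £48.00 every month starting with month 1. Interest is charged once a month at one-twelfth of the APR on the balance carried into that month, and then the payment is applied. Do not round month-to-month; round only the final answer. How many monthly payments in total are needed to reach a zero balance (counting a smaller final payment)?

Promo months 1–18 at r₀ = 0%/12 = 0; months 19+ at r₁ = 22.7%/12 = 0.0189167.
After month 18 (no interest yet): B = £1,462.00 − 18·£48.00 = £598.00.
Then at r₁ with £48.00/mo: n₂ = −ln(1 − r₁·B/P)/ln(1+r₁) ≈ 14.34 → 15 more payments.

33 months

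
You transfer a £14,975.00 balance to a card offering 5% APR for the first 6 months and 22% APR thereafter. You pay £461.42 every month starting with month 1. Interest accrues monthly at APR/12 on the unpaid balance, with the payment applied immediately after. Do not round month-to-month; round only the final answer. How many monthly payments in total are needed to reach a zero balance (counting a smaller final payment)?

Promo months 1–6 at r₀ = 5%/12 = 0.00416667; months 7+ at r₁ = 22%/12 = 0.0183333.
After month 6: iterate B ← B·(1+r₀) − £461.42 for 6 months → £12,555.78.
Then at r₁ with £461.42/mo: n₂ = −ln(1 − r₁·B/P)/ln(1+r₁) ≈ 38.03 → 39 more payments.

45 payments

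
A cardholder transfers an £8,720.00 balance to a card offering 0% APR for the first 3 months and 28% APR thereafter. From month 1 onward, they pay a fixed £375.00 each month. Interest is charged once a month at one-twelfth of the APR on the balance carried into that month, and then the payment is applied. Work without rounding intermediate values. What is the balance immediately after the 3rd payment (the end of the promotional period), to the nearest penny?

Promo months 1–3 at r₀ = 0%/12 = 0; months 4+ at r₁ = 28%/12 = 0.0233333.
After month 3 (no interest yet): B = £8,720.00 − 3·£375.00 = £7,595.00.

£7,595.00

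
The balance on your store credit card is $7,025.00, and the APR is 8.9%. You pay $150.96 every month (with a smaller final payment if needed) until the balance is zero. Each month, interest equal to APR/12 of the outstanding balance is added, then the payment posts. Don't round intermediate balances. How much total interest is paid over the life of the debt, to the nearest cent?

$1,623.58

Monthly rate r = 8.9%/12 = 0.741667% = 0.00741667.
Payoff takes n = ⌈−ln(1 − rB₀/P)/ln(1+r)⌉ = ⌈57.290⌉ = 58 payments; the last is $43.86.
Total paid = 57·$150.96 + $43.86 = $8,648.58.
Total interest = total paid − principal = $8,648.58 − $7,025.00 = $1,623.58.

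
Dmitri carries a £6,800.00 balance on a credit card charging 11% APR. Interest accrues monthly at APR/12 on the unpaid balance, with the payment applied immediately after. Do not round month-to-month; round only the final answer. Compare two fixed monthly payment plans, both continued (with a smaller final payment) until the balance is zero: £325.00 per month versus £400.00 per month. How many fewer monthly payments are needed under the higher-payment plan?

Monthly rate r = 11%/12 = 0.916667% = 0.00916667.
At £325.00/mo: n = ⌈−ln(1 − rB₀/P)/ln(1+r)⌉ = 24 payments (last £109.55); total interest = total paid − £6,800.00 = £784.55.
At £400.00/mo: 19 payments (last £226.51); total interest £626.51.
Payments saved = 24 − 19 = 5.

5 fewer payments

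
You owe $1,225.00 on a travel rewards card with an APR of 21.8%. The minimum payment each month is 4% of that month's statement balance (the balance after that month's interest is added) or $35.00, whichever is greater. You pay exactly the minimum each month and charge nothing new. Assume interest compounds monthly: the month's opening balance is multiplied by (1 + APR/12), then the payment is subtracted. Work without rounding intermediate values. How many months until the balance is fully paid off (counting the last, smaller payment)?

Monthly rate r = 21.8%/12 = 1.81667% = 0.0181667.
While 4% of the post-interest balance exceeds $35.00, each month B ← (B·(1+r))·(1 − 0.04), i.e. B shrinks by the factor (1+r)·0.96 = 0.97744.
This holds for months 1–16. Entering month 17 the balance is $850.31; 4% of the post-interest balance is now below $35.00, so the flat $35.00 minimum applies from here.
From month 17 a fixed $35.00 at rate r clears $850.31 in 33 more payments. Total: 16 + 33 = 49 months.

49 months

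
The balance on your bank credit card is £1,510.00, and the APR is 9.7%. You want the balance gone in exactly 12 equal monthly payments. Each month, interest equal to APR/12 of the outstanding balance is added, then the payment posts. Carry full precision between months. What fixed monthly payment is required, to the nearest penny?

Monthly rate r = 9.7%/12 = 0.808333% = 0.00808333.
Level-payment amortization: P = B₀·r / (1 − (1+r)^(−n)) = 1510.00·0.00808333 / (1 − 1.00808^(−12)).
Denominator 1 − (1+r)^(−12) = 0.0920900309.
P = 12.2058 / 0.0920900309 ≈ 132.54.

£132.54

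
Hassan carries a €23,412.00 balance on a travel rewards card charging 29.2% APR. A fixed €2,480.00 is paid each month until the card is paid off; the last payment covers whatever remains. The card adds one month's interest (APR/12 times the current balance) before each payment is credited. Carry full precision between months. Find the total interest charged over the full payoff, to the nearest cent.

€3,513.95

Monthly rate r = 29.2%/12 = 2.43333% = 0.0243333.
Payoff takes n = ⌈−ln(1 − rB₀/P)/ln(1+r)⌉ = ⌈10.856⌉ = 11 payments; the last is €2,125.95.
Total paid = 10·€2,480.00 + €2,125.95 = €26,925.95.
Total interest = total paid − principal = €26,925.95 − €23,412.00 = €3,513.95.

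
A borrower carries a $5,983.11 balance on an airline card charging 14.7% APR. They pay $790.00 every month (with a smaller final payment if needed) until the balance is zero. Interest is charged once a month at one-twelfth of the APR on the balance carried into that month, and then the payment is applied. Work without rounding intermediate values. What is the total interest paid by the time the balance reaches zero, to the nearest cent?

$334.40

Monthly rate r = 14.7%/12 = 1.225% = 0.01225.
Payoff takes n = ⌈−ln(1 − rB₀/P)/ln(1+r)⌉ = ⌈7.997⌉ = 8 payments; the last is $787.51.
Total paid = 7·$790.00 + $787.51 = $6,317.51.
Total interest = total paid − principal = $6,317.51 − $5,983.11 = $334.40.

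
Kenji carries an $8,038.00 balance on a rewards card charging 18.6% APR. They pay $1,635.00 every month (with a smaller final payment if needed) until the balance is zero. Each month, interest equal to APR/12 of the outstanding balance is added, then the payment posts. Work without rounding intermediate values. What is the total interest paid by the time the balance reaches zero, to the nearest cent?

$389.02

Monthly rate r = 18.6%/12 = 1.55% = 0.0155.
Payoff takes n = ⌈−ln(1 − rB₀/P)/ln(1+r)⌉ = ⌈5.153⌉ = 6 payments; the last is $252.02.
Total paid = 5·$1,635.00 + $252.02 = $8,427.02.
Total interest = total paid − principal = $8,427.02 − $8,038.00 = $389.02.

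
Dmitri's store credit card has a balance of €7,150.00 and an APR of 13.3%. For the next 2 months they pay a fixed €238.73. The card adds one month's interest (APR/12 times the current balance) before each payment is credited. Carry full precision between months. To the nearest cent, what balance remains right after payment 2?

€6,829.26

Monthly rate r = 13.3%/12 = 1.10833% = 0.0110833.
Each month: B ← B·(1+r) − €238.73.
Month 1: interest €79.25; balance after payment €6,990.52.
Month 2: interest €77.48; balance after payment €6,829.26.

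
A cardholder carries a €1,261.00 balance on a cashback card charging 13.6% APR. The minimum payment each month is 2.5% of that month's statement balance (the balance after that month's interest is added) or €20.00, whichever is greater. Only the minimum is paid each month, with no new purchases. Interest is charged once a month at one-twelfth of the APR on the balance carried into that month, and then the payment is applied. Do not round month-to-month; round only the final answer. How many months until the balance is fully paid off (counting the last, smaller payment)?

Monthly rate r = 13.6%/12 = 1.13333% = 0.0113333.
While 2.5% of the post-interest balance exceeds €20.00, each month B ← (B·(1+r))·(1 − 0.025), i.e. B shrinks by the factor (1+r)·0.975 = 0.98605.
This holds for months 1–34. Entering month 35 the balance is €782.13; 2.5% of the post-interest balance is now below €20.00, so the flat €20.00 minimum applies from here.
From month 35 a fixed €20.00 at rate r clears €782.13 in 52 more payments. Total: 34 + 52 = 86 months.

86 months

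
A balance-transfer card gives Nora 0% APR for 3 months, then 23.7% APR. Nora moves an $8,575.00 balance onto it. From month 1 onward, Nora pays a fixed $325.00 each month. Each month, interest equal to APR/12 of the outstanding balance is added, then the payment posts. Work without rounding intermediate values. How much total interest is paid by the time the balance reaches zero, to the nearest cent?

Promo months 1–3 at r₀ = 0%/12 = 0; months 4+ at r₁ = 23.7%/12 = 0.01975.
After month 3 (no interest yet): B = $8,575.00 − 3·$325.00 = $7,600.00.
Then at r₁ with $325.00/mo: n₂ = −ln(1 − r₁·B/P)/ln(1+r₁) ≈ 31.68 → 32 more payments.
Total paid = 34·$325.00 + $222.17 = $11,272.17; interest = $11,272.17 − $8,575.00 = $2,697.17.

$2,697.17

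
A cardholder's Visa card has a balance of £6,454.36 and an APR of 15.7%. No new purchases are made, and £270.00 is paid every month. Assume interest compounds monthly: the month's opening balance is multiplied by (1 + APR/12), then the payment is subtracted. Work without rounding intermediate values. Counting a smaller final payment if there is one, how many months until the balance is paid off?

29 months

Monthly rate r = 15.7%/12 = 1.30833% = 0.0130833.
Recurrence: B ← B·(1+r) − £270.00.
Month 1: interest £84.44; balance after payment £6,268.80.
Month 2: interest £82.02; balance after payment £6,080.82.
Closed form: n = −ln(1 − rB₀/P)/ln(1+r) = −ln(0.68724)/ln(1.01308) ≈ 28.855, so the balance reaches zero during payment 29.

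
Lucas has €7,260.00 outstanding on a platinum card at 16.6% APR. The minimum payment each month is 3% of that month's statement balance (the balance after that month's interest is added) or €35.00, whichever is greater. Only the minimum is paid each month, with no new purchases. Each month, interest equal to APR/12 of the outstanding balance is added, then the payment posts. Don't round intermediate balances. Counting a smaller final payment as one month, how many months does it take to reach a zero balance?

Monthly rate r = 16.6%/12 = 1.38333% = 0.0138333.
While 3% of the post-interest balance exceeds €35.00, each month B ← (B·(1+r))·(1 − 0.03), i.e. B shrinks by the factor (1+r)·0.97 = 0.98342.
This holds for months 1–111. Entering month 112 the balance is €1,134.72; 3% of the post-interest balance is now below €35.00, so the flat €35.00 minimum applies from here.
From month 112 a fixed €35.00 at rate r clears €1,134.72 in 44 more payments. Total: 111 + 44 = 155 months.

155 months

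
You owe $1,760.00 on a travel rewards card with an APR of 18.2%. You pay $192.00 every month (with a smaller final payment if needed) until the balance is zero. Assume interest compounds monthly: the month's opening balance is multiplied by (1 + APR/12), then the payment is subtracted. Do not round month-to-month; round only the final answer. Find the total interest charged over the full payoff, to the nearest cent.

Monthly rate r = 18.2%/12 = 1.51667% = 0.0151667.
Payoff takes n = ⌈−ln(1 − rB₀/P)/ln(1+r)⌉ = ⌈9.945⌉ = 10 payments; the last is $181.43.
Total paid = 9·$192.00 + $181.43 = $1,909.43.
Total interest = total paid − principal = $1,909.43 − $1,760.00 = $149.43.

$149.43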